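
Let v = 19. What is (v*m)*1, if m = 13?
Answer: 247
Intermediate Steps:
(v*m)*1 = (19*13)*1 = 247*1 = 247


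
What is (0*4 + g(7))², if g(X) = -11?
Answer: 121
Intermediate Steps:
(0*4 + g(7))² = (0*4 - 11)² = (0 - 11)² = (-11)² = 121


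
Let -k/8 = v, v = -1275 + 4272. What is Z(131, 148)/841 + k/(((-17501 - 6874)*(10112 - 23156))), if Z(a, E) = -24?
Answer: -212525106/7427606875 ≈ -0.028613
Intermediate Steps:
v = 2997
k = -23976 (k = -8*2997 = -23976)
Z(131, 148)/841 + k/(((-17501 - 6874)*(10112 - 23156))) = -24/841 - 23976*1/((-17501 - 6874)*(10112 - 23156)) = -24*1/841 - 23976/((-24375*(-13044))) = -24/841 - 23976/317947500 = -24/841 - 23976*1/317947500 = -24/841 - 666/8831875 = -212525106/7427606875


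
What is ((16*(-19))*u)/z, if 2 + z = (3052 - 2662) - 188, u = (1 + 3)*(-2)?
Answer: 304/25 ≈ 12.160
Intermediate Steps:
u = -8 (u = 4*(-2) = -8)
z = 200 (z = -2 + ((3052 - 2662) - 188) = -2 + (390 - 188) = -2 + 202 = 200)
((16*(-19))*u)/z = ((16*(-19))*(-8))/200 = -304*(-8)*(1/200) = 2432*(1/200) = 304/25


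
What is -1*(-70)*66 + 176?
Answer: 4796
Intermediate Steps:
-1*(-70)*66 + 176 = 70*66 + 176 = 4620 + 176 = 4796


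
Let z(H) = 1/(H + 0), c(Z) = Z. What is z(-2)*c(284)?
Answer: -142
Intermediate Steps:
z(H) = 1/H
z(-2)*c(284) = 284/(-2) = -1/2*284 = -142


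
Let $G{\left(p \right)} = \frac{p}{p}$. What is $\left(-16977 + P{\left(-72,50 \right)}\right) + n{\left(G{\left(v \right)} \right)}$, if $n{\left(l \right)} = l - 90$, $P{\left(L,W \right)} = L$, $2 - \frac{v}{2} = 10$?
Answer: $-17138$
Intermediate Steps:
$v = -16$ ($v = 4 - 20 = -16$)
$G{\left(p \right)} = 1$
$n{\left(l \right)} = -90 + l$
$\left(-16977 + P{\left(-72,50 \right)}\right) + n{\left(G{\left(v \right)} \right)} = \left(-16977 - 72\right) + \left(-90 + 1\right) = -17049 - 89 = -17138$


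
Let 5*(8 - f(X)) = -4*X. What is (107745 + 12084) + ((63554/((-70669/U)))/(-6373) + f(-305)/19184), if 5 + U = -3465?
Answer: 258828535225236545/2159991483452 ≈ 1.1983e+5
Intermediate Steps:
U = -3470 (U = -5 - 3465 = -3470)
f(X) = 8 + 4*X/5 (f(X) = 8 - (-4)*X/5 = 8 + 4*X/5)
(107745 + 12084) + ((63554/((-70669/U)))/(-6373) + f(-305)/19184) = (107745 + 12084) + ((63554/((-70669/(-3470))))/(-6373) + (8 + (4/5)*(-305))/19184) = 119829 + ((63554/((-70669*(-1/3470))))*(-1/6373) + (8 - 244)*(1/19184)) = 119829 + ((63554/(70669/3470))*(-1/6373) - 236*1/19184) = 119829 + ((63554*(3470/70669))*(-1/6373) - 59/4796) = 119829 + ((220532380/70669)*(-1/6373) - 59/4796) = 119829 + (-220532380/450373537 - 59/4796) = 119829 - 1084245333163/2159991483452 = 258828535225236545/2159991483452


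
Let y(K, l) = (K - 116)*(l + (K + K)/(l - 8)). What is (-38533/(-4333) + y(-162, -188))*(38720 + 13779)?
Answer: 82504828282027/30331 ≈ 2.7201e+9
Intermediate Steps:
y(K, l) = (-116 + K)*(l + 2*K/(-8 + l)) (y(K, l) = (-116 + K)*(l + (2*K)/(-8 + l)) = (-116 + K)*(l + 2*K/(-8 + l)))
(-38533/(-4333) + y(-162, -188))*(38720 + 13779) = (-38533/(-4333) + (-232*(-162) - 116*(-188)**2 + 2*(-162)**2 + 928*(-188) - 162*(-188)**2 - 8*(-162)*(-188))/(-8 - 188))*(38720 + 13779) = (-38533*(-1/4333) + (37584 - 116*35344 + 2*26244 - 174464 - 162*35344 - 243648)/(-196))*52499 = (38533/4333 - (37584 - 4099904 + 52488 - 174464 - 5725728 - 243648)/196)*52499 = (38533/4333 - 1/196*(-10153672))*52499 = (38533/4333 + 2538418/49)*52499 = (1571550473/30331)*52499 = 82504828282027/30331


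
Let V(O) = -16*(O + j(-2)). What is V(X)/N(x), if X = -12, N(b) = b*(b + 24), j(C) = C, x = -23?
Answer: -224/23 ≈ -9.7391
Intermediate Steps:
N(b) = b*(24 + b)
V(O) = 32 - 16*O (V(O) = -16*(O - 2) = -16*(-2 + O) = 32 - 16*O)
V(X)/N(x) = (32 - 16*(-12))/((-23*(24 - 23))) = (32 + 192)/((-23*1)) = 224/(-23) = 224*(-1/23) = -224/23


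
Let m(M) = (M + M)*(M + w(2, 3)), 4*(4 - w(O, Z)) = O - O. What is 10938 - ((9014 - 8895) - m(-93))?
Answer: 27373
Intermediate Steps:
w(O, Z) = 4 (w(O, Z) = 4 - (O - O)/4 = 4 - ¼*0 = 4 + 0 = 4)
m(M) = 2*M*(4 + M) (m(M) = (M + M)*(M + 4) = (2*M)*(4 + M) = 2*M*(4 + M))
10938 - ((9014 - 8895) - m(-93)) = 10938 - ((9014 - 8895) - 2*(-93)*(4 - 93)) = 10938 - (119 - 2*(-93)*(-89)) = 10938 - (119 - 1*16554) = 10938 - (119 - 16554) = 10938 - 1*(-16435) = 10938 + 16435 = 27373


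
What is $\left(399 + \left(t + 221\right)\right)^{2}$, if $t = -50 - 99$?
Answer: $221841$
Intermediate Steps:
$t = -149$
$\left(399 + \left(t + 221\right)\right)^{2} = \left(399 + \left(-149 + 221\right)\right)^{2} = \left(399 + 72\right)^{2} = 471^{2} = 221841$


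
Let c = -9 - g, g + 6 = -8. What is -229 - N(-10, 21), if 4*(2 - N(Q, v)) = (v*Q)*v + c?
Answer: -5329/4 ≈ -1332.3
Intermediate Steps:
g = -14 (g = -6 - 8 = -14)
c = 5 (c = -9 - 1*(-14) = -9 + 14 = 5)
N(Q, v) = ¾ - Q*v²/4 (N(Q, v) = 2 - ((v*Q)*v + 5)/4 = 2 - ((Q*v)*v + 5)/4 = 2 - (Q*v² + 5)/4 = 2 - (5 + Q*v²)/4 = 2 + (-5/4 - Q*v²/4) = ¾ - Q*v²/4)
-229 - N(-10, 21) = -229 - (¾ - ¼*(-10)*21²) = -229 - (¾ - ¼*(-10)*441) = -229 - (¾ + 2205/2) = -229 - 1*4413/4 = -229 - 4413/4 = -5329/4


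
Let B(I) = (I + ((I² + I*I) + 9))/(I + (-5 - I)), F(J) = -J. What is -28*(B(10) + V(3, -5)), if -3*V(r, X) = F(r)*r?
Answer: 5712/5 ≈ 1142.4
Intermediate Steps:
V(r, X) = r²/3 (V(r, X) = -(-r)*r/3 = -(-1)*r²/3 = r²/3)
B(I) = -9/5 - 2*I²/5 - I/5 (B(I) = (I + ((I² + I²) + 9))/(-5) = (I + (2*I² + 9))*(-⅕) = (I + (9 + 2*I²))*(-⅕) = (9 + I + 2*I²)*(-⅕) = -9/5 - 2*I²/5 - I/5)
-28*(B(10) + V(3, -5)) = -28*((-9/5 - ⅖*10² - ⅕*10) + (⅓)*3²) = -28*((-9/5 - ⅖*100 - 2) + (⅓)*9) = -28*((-9/5 - 40 - 2) + 3) = -28*(-219/5 + 3) = -28*(-204/5) = 5712/5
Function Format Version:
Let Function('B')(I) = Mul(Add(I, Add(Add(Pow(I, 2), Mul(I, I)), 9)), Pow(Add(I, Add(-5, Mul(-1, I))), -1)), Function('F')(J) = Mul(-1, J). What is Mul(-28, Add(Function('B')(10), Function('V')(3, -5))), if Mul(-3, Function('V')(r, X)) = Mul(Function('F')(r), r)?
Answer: Rational(5712, 5) ≈ 1142.4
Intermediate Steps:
Function('V')(r, X) = Mul(Rational(1, 3), Pow(r, 2)) (Function('V')(r, X) = Mul(Rational(-1, 3), Mul(Mul(-1, r), r)) = Mul(Rational(-1, 3), Mul(-1, Pow(r, 2))) = Mul(Rational(1, 3), Pow(r, 2)))
Function('B')(I) = Add(Rational(-9, 5), Mul(Rational(-2, 5), Pow(I, 2)), Mul(Rational(-1, 5), I)) (Function('B')(I) = Mul(Add(I, Add(Add(Pow(I, 2), Pow(I, 2)), 9)), Pow(-5, -1)) = Mul(Add(I, Add(Mul(2, Pow(I, 2)), 9)), Rational(-1, 5)) = Mul(Add(I, Add(9, Mul(2, Pow(I, 2)))), Rational(-1, 5)) = Mul(Add(9, I, Mul(2, Pow(I, 2))), Rational(-1, 5)) = Add(Rational(-9, 5), Mul(Rational(-2, 5), Pow(I, 2)), Mul(Rational(-1, 5), I)))
Mul(-28, Add(Function('B')(10), Function('V')(3, -5))) = Mul(-28, Add(Add(Rational(-9, 5), Mul(Rational(-2, 5), Pow(10, 2)), Mul(Rational(-1, 5), 10)), Mul(Rational(1, 3), Pow(3, 2)))) = Mul(-28, Add(Add(Rational(-9, 5), Mul(Rational(-2, 5), 100), -2), Mul(Rational(1, 3), 9))) = Mul(-28, Add(Add(Rational(-9, 5), -40, -2), 3)) = Mul(-28, Add(Rational(-219, 5), 3)) = Mul(-28, Rational(-204, 5)) = Rational(5712, 5)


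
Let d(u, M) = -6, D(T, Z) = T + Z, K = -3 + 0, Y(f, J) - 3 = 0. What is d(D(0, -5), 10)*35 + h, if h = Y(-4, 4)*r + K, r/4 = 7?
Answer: -129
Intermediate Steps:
Y(f, J) = 3 (Y(f, J) = 3 + 0 = 3)
K = -3
r = 28 (r = 4*7 = 28)
h = 81 (h = 3*28 - 3 = 84 - 3 = 81)
d(D(0, -5), 10)*35 + h = -6*35 + 81 = -210 + 81 = -129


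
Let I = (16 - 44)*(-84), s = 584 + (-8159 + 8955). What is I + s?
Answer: 3732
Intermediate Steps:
s = 1380 (s = 584 + 796 = 1380)
I = 2352 (I = -28*(-84) = 2352)
I + s = 2352 + 1380 = 3732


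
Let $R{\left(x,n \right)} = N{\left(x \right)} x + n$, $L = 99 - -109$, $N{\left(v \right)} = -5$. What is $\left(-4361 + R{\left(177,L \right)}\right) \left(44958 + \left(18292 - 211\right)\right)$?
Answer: $-317590482$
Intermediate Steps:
$L = 208$ ($L = 99 + 109 = 208$)
$R{\left(x,n \right)} = n - 5 x$ ($R{\left(x,n \right)} = - 5 x + n = n - 5 x$)
$\left(-4361 + R{\left(177,L \right)}\right) \left(44958 + \left(18292 - 211\right)\right) = \left(-4361 + \left(208 - 885\right)\right) \left(44958 + \left(18292 - 211\right)\right) = \left(-4361 - 677\right) \left(44958 + 18081\right) = \left(-5038\right) 63039 = -317590482$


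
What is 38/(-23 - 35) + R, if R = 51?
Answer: 1460/29 ≈ 50.345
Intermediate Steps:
38/(-23 - 35) + R = 38/(-23 - 35) + 51 = 38/(-58) + 51 = 38*(-1/58) + 51 = -19/29 + 51 = 1460/29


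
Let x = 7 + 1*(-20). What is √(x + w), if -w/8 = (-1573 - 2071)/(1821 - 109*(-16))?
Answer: I*√61293045/3565 ≈ 2.1961*I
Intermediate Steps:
w = 29152/3565 (w = -8*(-1573 - 2071)/(1821 - 109*(-16)) = -(-29152)/(1821 + 1744) = -(-29152)/3565 = -8*(-3644/3565) = 29152/3565 ≈ 8.1773)
x = -13 (x = 7 - 20 = -13)
√(x + w) = √(-13 + 29152/3565) = √(-17193/3565) = I*√61293045/3565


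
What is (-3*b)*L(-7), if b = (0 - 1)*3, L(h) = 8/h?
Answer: -72/7 ≈ -10.286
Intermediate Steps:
b = -3 (b = -1*3 = -3)
(-3*b)*L(-7) = (-3*(-3))*(8/(-7)) = 9*(8*(-⅐)) = 9*(-8/7) = -72/7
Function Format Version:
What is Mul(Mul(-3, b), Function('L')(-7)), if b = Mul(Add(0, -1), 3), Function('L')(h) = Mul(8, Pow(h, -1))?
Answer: Rational(-72, 7) ≈ -10.286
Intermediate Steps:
b = -3 (b = Mul(-1, 3) = -3)
Mul(Mul(-3, b), Function('L')(-7)) = Mul(Mul(-3, -3), Mul(8, Pow(-7, -1))) = Mul(9, Mul(8, Rational(-1, 7))) = Mul(9, Rational(-8, 7)) = Rational(-72, 7)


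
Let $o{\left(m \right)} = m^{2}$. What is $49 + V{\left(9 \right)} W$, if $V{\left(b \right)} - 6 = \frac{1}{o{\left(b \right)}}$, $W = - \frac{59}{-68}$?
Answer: $\frac{298625}{5508} \approx 54.217$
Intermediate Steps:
$W = \frac{59}{68}$ ($W = \left(-59\right) \left(- \frac{1}{68}\right) = \frac{59}{68} \approx 0.86765$)
$V{\left(b \right)} = 6 + \frac{1}{b^{2}}$
$49 + V{\left(9 \right)} W = 49 + \left(6 + \frac{1}{81}\right) \frac{59}{68} = 49 + \frac{487}{81} \cdot \frac{59}{68} = 49 + \frac{28733}{5508} = \frac{298625}{5508}$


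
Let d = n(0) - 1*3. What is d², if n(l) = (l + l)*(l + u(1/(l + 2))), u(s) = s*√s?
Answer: 9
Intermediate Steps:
u(s) = s^(3/2)
n(l) = 2*l*(l + (1/(2 + l))^(3/2)) (n(l) = (l + l)*(l + (1/(l + 2))^(3/2)) = (2*l)*(l + (1/(2 + l))^(3/2)) = 2*l*(l + (1/(2 + l))^(3/2)))
d = -3 (d = 2*0*(0 + (1/(2 + 0))^(3/2)) - 1*3 = 2*0*(0 + (1/2)^(3/2)) - 3 = 2*0*(0 + (½)^(3/2)) - 3 = 2*0*(0 + √2/4) - 3 = 2*0*(√2/4) - 3 = 0 - 3 = -3)
d² = (-3)² = 9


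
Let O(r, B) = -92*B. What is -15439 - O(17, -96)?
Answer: -24271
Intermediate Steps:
-15439 - O(17, -96) = -15439 - (-92)*(-96) = -15439 - 1*8832 = -15439 - 8832 = -24271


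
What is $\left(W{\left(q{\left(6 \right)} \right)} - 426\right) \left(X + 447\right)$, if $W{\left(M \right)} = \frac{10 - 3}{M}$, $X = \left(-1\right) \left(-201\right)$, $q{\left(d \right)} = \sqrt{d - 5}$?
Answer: $-271512$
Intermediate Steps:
$q{\left(d \right)} = \sqrt{-5 + d}$
$X = 201$
$W{\left(M \right)} = \frac{7}{M}$
$\left(W{\left(q{\left(6 \right)} \right)} - 426\right) \left(X + 447\right) = \left(\frac{7}{\sqrt{-5 + 6}} - 426\right) \left(201 + 447\right) = \left(\frac{7}{\sqrt{1}} - 426\right) 648 = \left(\frac{7}{1} - 426\right) 648 = \left(7 \cdot 1 - 426\right) 648 = \left(7 - 426\right) 648 = \left(-419\right) 648 = -271512$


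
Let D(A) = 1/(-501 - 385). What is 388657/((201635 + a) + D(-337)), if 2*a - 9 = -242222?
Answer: 172175051/35674125 ≈ 4.8263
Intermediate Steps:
a = -242213/2 (a = 9/2 + (1/2)*(-242222) = 9/2 - 121111 = -242213/2 ≈ -1.2111e+5)
D(A) = -1/886 (D(A) = 1/(-886) = -1/886)
388657/((201635 + a) + D(-337)) = 388657/((201635 - 242213/2) - 1/886) = 388657/(161057/2 - 1/886) = 388657/(35674125/443) = 388657*(443/35674125) = 172175051/35674125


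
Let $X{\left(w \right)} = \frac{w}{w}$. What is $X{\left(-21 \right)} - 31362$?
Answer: $-31361$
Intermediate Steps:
$X{\left(w \right)} = 1$
$X{\left(-21 \right)} - 31362 = 1 - 31362 = -31361$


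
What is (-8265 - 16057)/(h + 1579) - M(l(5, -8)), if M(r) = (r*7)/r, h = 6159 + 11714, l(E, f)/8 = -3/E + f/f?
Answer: -80243/9726 ≈ -8.2504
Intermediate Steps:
l(E, f) = 8 - 24/E (l(E, f) = 8*(-3/E + f/f) = 8*(-3/E + 1) = 8*(1 - 3/E) = 8 - 24/E)
h = 17873
M(r) = 7 (M(r) = (7*r)/r = 7)
(-8265 - 16057)/(h + 1579) - M(l(5, -8)) = (-8265 - 16057)/(17873 + 1579) - 1*7 = -24322/19452 - 7 = -24322*1/19452 - 7 = -12161/9726 - 7 = -80243/9726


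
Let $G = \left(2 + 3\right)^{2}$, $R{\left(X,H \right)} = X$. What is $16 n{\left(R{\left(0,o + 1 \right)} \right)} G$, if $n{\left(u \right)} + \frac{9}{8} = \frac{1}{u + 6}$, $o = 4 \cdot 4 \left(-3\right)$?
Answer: $- \frac{1150}{3} \approx -383.33$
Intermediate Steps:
$o = -48$ ($o = 16 \left(-3\right) = -48$)
$n{\left(u \right)} = - \frac{9}{8} + \frac{1}{6 + u}$ ($n{\left(u \right)} = - \frac{9}{8} + \frac{1}{u + 6} = - \frac{9}{8} + \frac{1}{6 + u}$)
$G = 25$ ($G = 5^{2} = 25$)
$16 n{\left(R{\left(0,o + 1 \right)} \right)} G = 16 \frac{-46 - 0}{8 \left(6 + 0\right)} 25 = 16 \frac{-46 + 0}{8 \cdot 6} \cdot 25 = 16 \cdot \frac{1}{8} \cdot \frac{1}{6} \left(-46\right) 25 = 16 \left(- \frac{23}{24}\right) 25 = \left(- \frac{46}{3}\right) 25 = - \frac{1150}{3}$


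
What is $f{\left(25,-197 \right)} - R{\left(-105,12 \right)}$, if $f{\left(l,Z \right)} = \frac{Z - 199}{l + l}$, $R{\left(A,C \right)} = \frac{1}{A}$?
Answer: $- \frac{4153}{525} \approx -7.9105$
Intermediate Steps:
$f{\left(l,Z \right)} = \frac{-199 + Z}{2 l}$
$f{\left(25,-197 \right)} - R{\left(-105,12 \right)} = \frac{-199 - 197}{2 \cdot 25} - \frac{1}{-105} = \frac{1}{2} \cdot \frac{1}{25} \left(-396\right) - - \frac{1}{105} = - \frac{198}{25} + \frac{1}{105} = - \frac{4153}{525}$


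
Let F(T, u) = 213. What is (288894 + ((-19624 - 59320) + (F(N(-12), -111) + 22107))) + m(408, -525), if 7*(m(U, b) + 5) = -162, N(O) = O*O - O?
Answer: 1625693/7 ≈ 2.3224e+5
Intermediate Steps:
N(O) = O² - O
m(U, b) = -197/7 (m(U, b) = -5 + (⅐)*(-162) = -5 - 162/7 = -197/7)
(288894 + ((-19624 - 59320) + (F(N(-12), -111) + 22107))) + m(408, -525) = (288894 + ((-19624 - 59320) + (213 + 22107))) - 197/7 = (288894 + (-78944 + 22320)) - 197/7 = (288894 - 56624) - 197/7 = 232270 - 197/7 = 1625693/7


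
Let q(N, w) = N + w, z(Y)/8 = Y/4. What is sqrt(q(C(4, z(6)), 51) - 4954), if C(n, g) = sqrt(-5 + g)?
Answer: sqrt(-4903 + sqrt(7)) ≈ 70.003*I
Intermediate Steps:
z(Y) = 2*Y (z(Y) = 8*(Y/4) = 2*Y)
sqrt(q(C(4, z(6)), 51) - 4954) = sqrt((sqrt(-5 + 2*6) + 51) - 4954) = sqrt((sqrt(-5 + 12) + 51) - 4954) = sqrt((sqrt(7) + 51) - 4954) = sqrt((51 + sqrt(7)) - 4954) = sqrt(-4903 + sqrt(7))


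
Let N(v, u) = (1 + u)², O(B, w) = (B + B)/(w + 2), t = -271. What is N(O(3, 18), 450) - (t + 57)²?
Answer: 157605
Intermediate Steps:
O(B, w) = 2*B/(2 + w) (O(B, w) = (2*B)/(2 + w) = 2*B/(2 + w))
N(O(3, 18), 450) - (t + 57)² = (1 + 450)² - (-271 + 57)² = 451² - 1*(-214)² = 203401 - 1*45796 = 203401 - 45796 = 157605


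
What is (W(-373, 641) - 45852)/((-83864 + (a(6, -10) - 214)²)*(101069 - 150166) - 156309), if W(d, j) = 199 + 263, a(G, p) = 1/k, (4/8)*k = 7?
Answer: -8896440/366592324379 ≈ -2.4268e-5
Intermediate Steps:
k = 14 (k = 2*7 = 14)
a(G, p) = 1/14
W(d, j) = 462
(W(-373, 641) - 45852)/((-83864 + (a(6, -10) - 214)²)*(101069 - 150166) - 156309) = (462 - 45852)/((-83864 + (1/14 - 214)²)*(101069 - 150166) - 156309) = -45390/((-83864 + (-2995/14)²)*(-49097) - 156309) = -45390/((-83864 + 8970025/196)*(-49097) - 156309) = -45390/(-7467319/196*(-49097) - 156309) = -45390/(366622960943/196 - 156309) = -45390/366592324379/196 = -45390*196/366592324379 = -8896440/366592324379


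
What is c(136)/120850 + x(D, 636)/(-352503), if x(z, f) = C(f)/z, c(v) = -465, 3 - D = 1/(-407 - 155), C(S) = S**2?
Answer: -11634784369/30132569810 ≈ -0.38612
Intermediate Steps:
D = 1687/562 (D = 3 - 1/(-407 - 155) = 3 - 1/(-562) = 3 - 1*(-1/562) = 3 + 1/562 = 1687/562 ≈ 3.0018)
x(z, f) = f**2/z
c(136)/120850 + x(D, 636)/(-352503) = -465/120850 + (636**2/(1687/562))/(-352503) = -465*1/120850 + (404496*(562/1687))*(-1/352503) = -93/24170 + (227326752/1687)*(-1/352503) = -93/24170 - 476576/1246693 = -11634784369/30132569810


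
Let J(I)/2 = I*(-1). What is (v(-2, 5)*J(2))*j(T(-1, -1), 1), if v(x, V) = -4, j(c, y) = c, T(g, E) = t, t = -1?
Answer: -16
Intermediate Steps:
T(g, E) = -1
J(I) = -2*I (J(I) = 2*(I*(-1)) = 2*(-I) = -2*I)
(v(-2, 5)*J(2))*j(T(-1, -1), 1) = -(-8)*2*(-1) = -4*(-4)*(-1) = 16*(-1) = -16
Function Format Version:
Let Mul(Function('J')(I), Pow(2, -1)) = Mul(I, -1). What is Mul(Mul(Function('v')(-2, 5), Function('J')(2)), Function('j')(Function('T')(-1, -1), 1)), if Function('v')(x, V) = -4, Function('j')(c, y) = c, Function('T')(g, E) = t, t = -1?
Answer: -16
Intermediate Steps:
Function('T')(g, E) = -1
Function('J')(I) = Mul(-2, I) (Function('J')(I) = Mul(2, Mul(I, -1)) = Mul(2, Mul(-1, I)) = Mul(-2, I))
Mul(Mul(Function('v')(-2, 5), Function('J')(2)), Function('j')(Function('T')(-1, -1), 1)) = Mul(Mul(-4, Mul(-2, 2)), -1) = Mul(Mul(-4, -4), -1) = Mul(16, -1) = -16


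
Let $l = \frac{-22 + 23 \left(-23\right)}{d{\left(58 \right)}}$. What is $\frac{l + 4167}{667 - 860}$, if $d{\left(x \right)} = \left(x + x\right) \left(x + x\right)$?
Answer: $- \frac{1933469}{89552} \approx -21.59$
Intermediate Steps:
$d{\left(x \right)} = 4 x^{2}$ ($d{\left(x \right)} = 2 x 2 x = 4 x^{2}$)
$l = - \frac{19}{464}$ ($l = \frac{-22 + 23 \left(-23\right)}{4 \cdot 58^{2}} = \frac{-22 - 529}{4 \cdot 3364} = - \frac{551}{13456} = \left(-551\right) \frac{1}{13456} = - \frac{19}{464} \approx -0.040948$)
$\frac{l + 4167}{667 - 860} = \frac{- \frac{19}{464} + 4167}{667 - 860} = \frac{1933469}{464 \left(-193\right)} = \frac{1933469}{464} \left(- \frac{1}{193}\right) = - \frac{1933469}{89552}$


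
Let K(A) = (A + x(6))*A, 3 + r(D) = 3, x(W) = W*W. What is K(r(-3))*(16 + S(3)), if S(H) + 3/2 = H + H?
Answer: 0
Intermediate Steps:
x(W) = W²
r(D) = 0 (r(D) = -3 + 3 = 0)
K(A) = A*(36 + A) (K(A) = (A + 6²)*A = (A + 36)*A = (36 + A)*A = A*(36 + A))
S(H) = -3/2 + 2*H (S(H) = -3/2 + (H + H) = -3/2 + 2*H)
K(r(-3))*(16 + S(3)) = (0*(36 + 0))*(16 + (-3/2 + 2*3)) = (0*36)*(16 + (-3/2 + 6)) = 0*(16 + 9/2) = 0*(41/2) = 0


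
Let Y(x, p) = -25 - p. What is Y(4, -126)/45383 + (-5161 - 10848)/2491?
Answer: -726284856/113049053 ≈ -6.4245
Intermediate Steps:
Y(4, -126)/45383 + (-5161 - 10848)/2491 = (-25 - 1*(-126))/45383 + (-5161 - 10848)/2491 = (-25 + 126)*(1/45383) - 16009*1/2491 = 101*(1/45383) - 16009/2491 = 101/45383 - 16009/2491 = -726284856/113049053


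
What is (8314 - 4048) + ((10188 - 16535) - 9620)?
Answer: -11701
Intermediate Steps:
(8314 - 4048) + ((10188 - 16535) - 9620) = 4266 + (-6347 - 9620) = 4266 - 15967 = -11701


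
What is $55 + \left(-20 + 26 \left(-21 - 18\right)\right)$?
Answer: $-979$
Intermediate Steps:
$55 + \left(-20 + 26 \left(-21 - 18\right)\right) = 55 + \left(-20 + 26 \left(-39\right)\right) = 55 - 1034 = -979$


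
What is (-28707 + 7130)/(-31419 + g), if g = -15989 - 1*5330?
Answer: 21577/52738 ≈ 0.40914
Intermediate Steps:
g = -21319 (g = -15989 - 5330 = -21319)
(-28707 + 7130)/(-31419 + g) = (-28707 + 7130)/(-31419 - 21319) = -21577/(-52738) = -21577*(-1/52738) = 21577/52738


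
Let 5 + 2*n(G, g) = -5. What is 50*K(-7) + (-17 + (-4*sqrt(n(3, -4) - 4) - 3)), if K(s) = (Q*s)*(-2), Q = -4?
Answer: -2820 - 12*I ≈ -2820.0 - 12.0*I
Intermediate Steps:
K(s) = 8*s (K(s) = -4*s*(-2) = 8*s)
n(G, g) = -5 (n(G, g) = -5/2 + (1/2)*(-5) = -5/2 - 5/2 = -5)
50*K(-7) + (-17 + (-4*sqrt(n(3, -4) - 4) - 3)) = 50*(8*(-7)) + (-17 + (-4*sqrt(-5 - 4) - 3)) = 50*(-56) + (-17 + (-12*I - 3)) = -2800 + (-17 + (-12*I - 3)) = -2800 + (-17 + (-3 - 12*I)) = -2800 + (-20 - 12*I) = -2820 - 12*I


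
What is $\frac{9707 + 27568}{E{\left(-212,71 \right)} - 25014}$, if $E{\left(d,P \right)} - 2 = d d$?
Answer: $\frac{12425}{6644} \approx 1.8701$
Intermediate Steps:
$E{\left(d,P \right)} = 2 + d^{2}$ ($E{\left(d,P \right)} = 2 + d d = 2 + d^{2}$)
$\frac{9707 + 27568}{E{\left(-212,71 \right)} - 25014} = \frac{9707 + 27568}{\left(2 + \left(-212\right)^{2}\right) - 25014} = \frac{37275}{\left(2 + 44944\right) - 25014} = \frac{37275}{44946 - 25014} = \frac{37275}{19932} = 37275 \cdot \frac{1}{19932} = \frac{12425}{6644}$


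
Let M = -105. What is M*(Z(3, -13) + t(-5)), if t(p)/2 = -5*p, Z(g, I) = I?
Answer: -3885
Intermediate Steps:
t(p) = -10*p (t(p) = 2*(-5*p) = -10*p)
M*(Z(3, -13) + t(-5)) = -105*(-13 - 10*(-5)) = -105*(-13 + 50) = -105*37 = -3885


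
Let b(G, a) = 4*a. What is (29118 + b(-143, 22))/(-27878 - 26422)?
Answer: -14603/27150 ≈ -0.53786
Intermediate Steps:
(29118 + b(-143, 22))/(-27878 - 26422) = (29118 + 4*22)/(-27878 - 26422) = (29118 + 88)/(-54300) = 29206*(-1/54300) = -14603/27150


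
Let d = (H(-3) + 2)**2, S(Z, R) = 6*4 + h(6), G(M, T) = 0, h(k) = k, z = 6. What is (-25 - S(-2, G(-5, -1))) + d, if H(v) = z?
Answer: 9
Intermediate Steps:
H(v) = 6
S(Z, R) = 30 (S(Z, R) = 6*4 + 6 = 24 + 6 = 30)
d = 64 (d = (6 + 2)**2 = 8**2 = 64)
(-25 - S(-2, G(-5, -1))) + d = (-25 - 1*30) + 64 = (-25 - 30) + 64 = -55 + 64 = 9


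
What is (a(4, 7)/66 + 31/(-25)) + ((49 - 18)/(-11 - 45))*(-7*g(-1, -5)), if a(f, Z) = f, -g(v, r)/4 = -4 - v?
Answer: 74779/1650 ≈ 45.321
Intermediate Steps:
g(v, r) = 16 + 4*v (g(v, r) = -4*(-4 - v) = 16 + 4*v)
(a(4, 7)/66 + 31/(-25)) + ((49 - 18)/(-11 - 45))*(-7*g(-1, -5)) = (4/66 + 31/(-25)) + ((49 - 18)/(-11 - 45))*(-7*(16 + 4*(-1))) = (4*(1/66) + 31*(-1/25)) + (31/(-56))*(-7*(16 - 4)) = (2/33 - 31/25) + (31*(-1/56))*(-7*12) = -973/825 - 31/56*(-84) = -973/825 + 93/2 = 74779/1650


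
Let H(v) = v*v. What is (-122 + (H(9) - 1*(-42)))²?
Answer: 1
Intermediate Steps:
H(v) = v²
(-122 + (H(9) - 1*(-42)))² = (-122 + (9² - 1*(-42)))² = (-122 + (81 + 42))² = (-122 + 123)² = 1² = 1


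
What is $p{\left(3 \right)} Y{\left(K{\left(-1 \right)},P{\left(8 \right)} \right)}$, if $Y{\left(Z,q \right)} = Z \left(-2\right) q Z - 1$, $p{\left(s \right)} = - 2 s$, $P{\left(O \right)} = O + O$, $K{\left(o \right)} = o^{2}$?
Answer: $198$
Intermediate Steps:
$P{\left(O \right)} = 2 O$
$Y{\left(Z,q \right)} = -1 - 2 q Z^{2}$ ($Y{\left(Z,q \right)} = - 2 Z q Z - 1 = - 2 q Z^{2} - 1 = -1 - 2 q Z^{2}$)
$p{\left(3 \right)} Y{\left(K{\left(-1 \right)},P{\left(8 \right)} \right)} = \left(-2\right) 3 \left(-1 - 2 \cdot 2 \cdot 8 \left(\left(-1\right)^{2}\right)^{2}\right) = - 6 \left(-1 - 32 \cdot 1^{2}\right) = - 6 \left(-1 - 32 \cdot 1\right) = - 6 \left(-1 - 32\right) = \left(-6\right) \left(-33\right) = 198$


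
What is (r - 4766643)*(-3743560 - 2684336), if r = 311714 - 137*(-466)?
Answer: 28225450562952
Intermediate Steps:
r = 375556 (r = 311714 - 1*(-63842) = 311714 + 63842 = 375556)
(r - 4766643)*(-3743560 - 2684336) = (375556 - 4766643)*(-3743560 - 2684336) = -4391087*(-6427896) = 28225450562952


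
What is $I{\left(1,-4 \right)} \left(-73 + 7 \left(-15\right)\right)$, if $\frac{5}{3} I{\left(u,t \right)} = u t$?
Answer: $\frac{2136}{5} \approx 427.2$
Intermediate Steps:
$I{\left(u,t \right)} = \frac{3 t u}{5}$ ($I{\left(u,t \right)} = \frac{3 u t}{5} = \frac{3 t u}{5}$)
$I{\left(1,-4 \right)} \left(-73 + 7 \left(-15\right)\right) = \frac{3}{5} \left(-4\right) 1 \left(-73 + 7 \left(-15\right)\right) = - \frac{12 \left(-73 - 105\right)}{5} = \left(- \frac{12}{5}\right) \left(-178\right) = \frac{2136}{5}$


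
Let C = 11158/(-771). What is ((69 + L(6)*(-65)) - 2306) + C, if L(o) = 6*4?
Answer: -2938645/771 ≈ -3811.5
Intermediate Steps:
L(o) = 24
C = -11158/771 (C = 11158*(-1/771) = -11158/771 ≈ -14.472)
((69 + L(6)*(-65)) - 2306) + C = ((69 + 24*(-65)) - 2306) - 11158/771 = ((69 - 1560) - 2306) - 11158/771 = (-1491 - 2306) - 11158/771 = -3797 - 11158/771 = -2938645/771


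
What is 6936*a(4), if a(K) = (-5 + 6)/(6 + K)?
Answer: 3468/5 ≈ 693.60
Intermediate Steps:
a(K) = 1/(6 + K)
6936*a(4) = 6936/(6 + 4) = 6936/10 = 6936*(⅒) = 3468/5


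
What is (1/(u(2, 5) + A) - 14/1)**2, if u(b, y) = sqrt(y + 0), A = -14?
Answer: 7225349/36481 + 5376*sqrt(5)/36481 ≈ 198.39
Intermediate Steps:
u(b, y) = sqrt(y)
(1/(u(2, 5) + A) - 14/1)**2 = (1/(sqrt(5) - 14) - 14/1)**2 = (1/(-14 + sqrt(5)) - 14*1)**2 = (1/(-14 + sqrt(5)) - 14)**2 = (-14 + 1/(-14 + sqrt(5)))**2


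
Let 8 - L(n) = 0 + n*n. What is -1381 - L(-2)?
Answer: -1385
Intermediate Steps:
L(n) = 8 - n**2 (L(n) = 8 - (0 + n*n) = 8 - (0 + n**2) = 8 - n**2)
-1381 - L(-2) = -1381 - (8 - 1*(-2)**2) = -1381 - (8 - 1*4) = -1381 - (8 - 4) = -1381 - 1*4 = -1381 - 4 = -1385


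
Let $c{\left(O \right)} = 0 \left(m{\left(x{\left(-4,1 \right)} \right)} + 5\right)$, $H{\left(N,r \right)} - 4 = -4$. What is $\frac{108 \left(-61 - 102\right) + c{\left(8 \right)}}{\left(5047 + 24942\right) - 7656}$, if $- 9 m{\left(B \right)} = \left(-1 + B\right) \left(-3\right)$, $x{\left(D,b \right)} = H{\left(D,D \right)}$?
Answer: $- \frac{17604}{22333} \approx -0.78825$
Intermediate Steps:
$H{\left(N,r \right)} = 0$ ($H{\left(N,r \right)} = 4 - 4 = 0$)
$x{\left(D,b \right)} = 0$
$m{\left(B \right)} = - \frac{1}{3} + \frac{B}{3}$ ($m{\left(B \right)} = - \frac{\left(-1 + B\right) \left(-3\right)}{9} = - \frac{3 - 3 B}{9} = - \frac{1}{3} + \frac{B}{3}$)
$c{\left(O \right)} = 0$ ($c{\left(O \right)} = 0 \left(\left(- \frac{1}{3} + \frac{1}{3} \cdot 0\right) + 5\right) = 0 \left(\left(- \frac{1}{3} + 0\right) + 5\right) = 0 \left(- \frac{1}{3} + 5\right) = 0 \cdot \frac{14}{3} = 0$)
$\frac{108 \left(-61 - 102\right) + c{\left(8 \right)}}{\left(5047 + 24942\right) - 7656} = \frac{108 \left(-61 - 102\right) + 0}{\left(5047 + 24942\right) - 7656} = \frac{108 \left(-163\right) + 0}{29989 - 7656} = \frac{-17604 + 0}{22333} = \left(-17604\right) \frac{1}{22333} = - \frac{17604}{22333}$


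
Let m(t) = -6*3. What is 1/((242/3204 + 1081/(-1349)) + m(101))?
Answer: -2161098/40468297 ≈ -0.053402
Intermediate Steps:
m(t) = -18
1/((242/3204 + 1081/(-1349)) + m(101)) = 1/((242/3204 + 1081/(-1349)) - 18) = 1/((242*(1/3204) + 1081*(-1/1349)) - 18) = 1/((121/1602 - 1081/1349) - 18) = 1/(-1568533/2161098 - 18) = 1/(-40468297/2161098) = -2161098/40468297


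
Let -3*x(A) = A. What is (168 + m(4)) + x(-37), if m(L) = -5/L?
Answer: 2149/12 ≈ 179.08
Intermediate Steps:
x(A) = -A/3
(168 + m(4)) + x(-37) = (168 - 5/4) - ⅓*(-37) = (168 - 5*¼) + 37/3 = (168 - 5/4) + 37/3 = 667/4 + 37/3 = 2149/12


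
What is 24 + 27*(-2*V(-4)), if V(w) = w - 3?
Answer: 402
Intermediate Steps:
V(w) = -3 + w
24 + 27*(-2*V(-4)) = 24 + 27*(-2*(-3 - 4)) = 24 + 27*(-2*(-7)) = 24 + 27*14 = 24 + 378 = 402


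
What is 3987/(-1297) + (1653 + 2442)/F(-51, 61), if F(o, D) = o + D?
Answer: 1054269/2594 ≈ 406.43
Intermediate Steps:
F(o, D) = D + o
3987/(-1297) + (1653 + 2442)/F(-51, 61) = 3987/(-1297) + (1653 + 2442)/(61 - 51) = 3987*(-1/1297) + 4095/10 = -3987/1297 + 4095*(⅒) = -3987/1297 + 819/2 = 1054269/2594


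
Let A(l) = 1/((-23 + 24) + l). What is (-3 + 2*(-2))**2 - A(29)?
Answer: 1469/30 ≈ 48.967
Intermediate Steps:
A(l) = 1/(1 + l)
(-3 + 2*(-2))**2 - A(29) = (-3 + 2*(-2))**2 - 1/(1 + 29) = (-3 - 4)**2 - 1/30 = (-7)**2 - 1*1/30 = 49 - 1/30 = 1469/30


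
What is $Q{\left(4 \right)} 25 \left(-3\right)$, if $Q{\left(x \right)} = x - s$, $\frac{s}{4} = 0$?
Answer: $-300$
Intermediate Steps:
$s = 0$ ($s = 4 \cdot 0 = 0$)
$Q{\left(x \right)} = x$ ($Q{\left(x \right)} = x - 0 = x + 0 = x$)
$Q{\left(4 \right)} 25 \left(-3\right) = 4 \cdot 25 \left(-3\right) = 100 \left(-3\right) = -300$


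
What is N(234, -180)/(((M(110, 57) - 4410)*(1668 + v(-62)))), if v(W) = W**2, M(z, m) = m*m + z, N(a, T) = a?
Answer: -9/222812 ≈ -4.0393e-5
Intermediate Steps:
M(z, m) = z + m**2 (M(z, m) = m**2 + z = z + m**2)
N(234, -180)/(((M(110, 57) - 4410)*(1668 + v(-62)))) = 234/((((110 + 57**2) - 4410)*(1668 + (-62)**2))) = 234/((((110 + 3249) - 4410)*(1668 + 3844))) = 234/(((3359 - 4410)*5512)) = 234/((-1051*5512)) = 234/(-5793112) = 234*(-1/5793112) = -9/222812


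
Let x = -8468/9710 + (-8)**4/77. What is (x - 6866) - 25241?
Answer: -11983160283/373835 ≈ -32055.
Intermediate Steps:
x = 19560062/373835 (x = -8468*1/9710 + 4096*(1/77) = -4234/4855 + 4096/77 = 19560062/373835 ≈ 52.323)
(x - 6866) - 25241 = (19560062/373835 - 6866) - 25241 = -2547191048/373835 - 25241 = -11983160283/373835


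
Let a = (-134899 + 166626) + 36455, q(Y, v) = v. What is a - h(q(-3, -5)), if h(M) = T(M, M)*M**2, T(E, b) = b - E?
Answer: 68182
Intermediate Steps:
a = 68182 (a = 31727 + 36455 = 68182)
h(M) = 0 (h(M) = (M - M)*M**2 = 0*M**2 = 0)
a - h(q(-3, -5)) = 68182 - 1*0 = 68182 + 0 = 68182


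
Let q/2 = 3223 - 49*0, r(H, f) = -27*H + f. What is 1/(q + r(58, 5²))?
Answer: 1/4905 ≈ 0.00020387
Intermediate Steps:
r(H, f) = f - 27*H
q = 6446 (q = 2*(3223 - 49*0) = 2*(3223 + 0) = 2*3223 = 6446)
1/(q + r(58, 5²)) = 1/(6446 + (5² - 27*58)) = 1/(6446 + (25 - 1566)) = 1/(6446 - 1541) = 1/4905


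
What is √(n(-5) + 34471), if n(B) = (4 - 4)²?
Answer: √34471 ≈ 185.66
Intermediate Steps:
n(B) = 0 (n(B) = 0² = 0)
√(n(-5) + 34471) = √(0 + 34471) = √34471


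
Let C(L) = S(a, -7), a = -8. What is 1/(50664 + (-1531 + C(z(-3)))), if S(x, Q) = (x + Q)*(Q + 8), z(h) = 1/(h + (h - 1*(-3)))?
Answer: 1/49118 ≈ 2.0359e-5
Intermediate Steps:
z(h) = 1/(3 + 2*h) (z(h) = 1/(h + (h + 3)) = 1/(h + (3 + h)) = 1/(3 + 2*h))
S(x, Q) = (8 + Q)*(Q + x) (S(x, Q) = (Q + x)*(8 + Q) = (8 + Q)*(Q + x))
C(L) = -15 (C(L) = (-7)² + 8*(-7) + 8*(-8) - 7*(-8) = 49 - 56 - 64 + 56 = -15)
1/(50664 + (-1531 + C(z(-3)))) = 1/(50664 + (-1531 - 15)) = 1/(50664 - 1546) = 1/49118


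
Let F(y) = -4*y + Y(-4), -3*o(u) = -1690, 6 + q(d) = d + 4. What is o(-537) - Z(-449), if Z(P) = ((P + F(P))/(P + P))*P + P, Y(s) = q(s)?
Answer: 2051/6 ≈ 341.83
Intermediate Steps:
q(d) = -2 + d (q(d) = -6 + (d + 4) = -6 + (4 + d) = -2 + d)
o(u) = 1690/3 (o(u) = -⅓*(-1690) = 1690/3)
Y(s) = -2 + s
F(y) = -6 - 4*y (F(y) = -4*y + (-2 - 4) = -4*y - 6 = -6 - 4*y)
Z(P) = -3 - P/2 (Z(P) = ((P + (-6 - 4*P))/(P + P))*P + P = ((-6 - 3*P)/((2*P)))*P + P = ((-6 - 3*P)*(1/(2*P)))*P + P = ((-6 - 3*P)/(2*P))*P + P = (-3 - 3*P/2) + P = -3 - P/2)
o(-537) - Z(-449) = 1690/3 - (-3 - ½*(-449)) = 1690/3 - (-3 + 449/2) = 1690/3 - 1*443/2 = 1690/3 - 443/2 = 2051/6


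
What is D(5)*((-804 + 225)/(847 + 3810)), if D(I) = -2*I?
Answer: 5790/4657 ≈ 1.2433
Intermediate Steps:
D(5)*((-804 + 225)/(847 + 3810)) = (-2*5)*((-804 + 225)/(847 + 3810)) = -(-5790)/4657 = -10*(-579/4657) = 5790/4657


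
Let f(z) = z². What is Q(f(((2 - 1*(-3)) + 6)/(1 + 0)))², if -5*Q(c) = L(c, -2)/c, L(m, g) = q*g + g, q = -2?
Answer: 4/366025 ≈ 1.0928e-5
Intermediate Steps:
L(m, g) = -g (L(m, g) = -2*g + g = -g)
Q(c) = -2/(5*c) (Q(c) = -(-1*(-2))/(5*c) = -2/(5*c))
Q(f(((2 - 1*(-3)) + 6)/(1 + 0)))² = (-2*(1 + 0)²/((2 - 1*(-3)) + 6)²/5)² = (-2/(5*((2 + 3) + 6)²))² = (-2/(5*(5 + 6)²))² = (-2/(5*((11*1)²)))² = (-2/(5*(11²)))² = (-⅖/121)² = (-⅖*1/121)² = (-2/605)² = 4/366025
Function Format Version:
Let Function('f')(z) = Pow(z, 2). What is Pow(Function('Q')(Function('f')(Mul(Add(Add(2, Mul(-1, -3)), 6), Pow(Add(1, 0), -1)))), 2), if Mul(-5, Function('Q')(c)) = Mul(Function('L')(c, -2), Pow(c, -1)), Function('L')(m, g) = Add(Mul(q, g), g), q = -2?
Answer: Rational(4, 366025) ≈ 1.0928e-5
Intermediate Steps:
Function('L')(m, g) = Mul(-1, g) (Function('L')(m, g) = Add(Mul(-2, g), g) = Mul(-1, g))
Function('Q')(c) = Mul(Rational(-2, 5), Pow(c, -1)) (Function('Q')(c) = Mul(Rational(-1, 5), Mul(Mul(-1, -2), Pow(c, -1))) = Mul(Rational(-1, 5), Mul(2, Pow(c, -1))) = Mul(Rational(-2, 5), Pow(c, -1)))
Pow(Function('Q')(Function('f')(Mul(Add(Add(2, Mul(-1, -3)), 6), Pow(Add(1, 0), -1)))), 2) = Pow(Mul(Rational(-2, 5), Pow(Pow(Mul(Add(Add(2, Mul(-1, -3)), 6), Pow(Add(1, 0), -1)), 2), -1)), 2) = Pow(Mul(Rational(-2, 5), Pow(Pow(Mul(Add(Add(2, 3), 6), Pow(1, -1)), 2), -1)), 2) = Pow(Mul(Rational(-2, 5), Pow(Pow(Mul(Add(5, 6), 1), 2), -1)), 2) = Pow(Mul(Rational(-2, 5), Pow(Pow(Mul(11, 1), 2), -1)), 2) = Pow(Mul(Rational(-2, 5), Pow(Pow(11, 2), -1)), 2) = Pow(Mul(Rational(-2, 5), Pow(121, -1)), 2) = Pow(Mul(Rational(-2, 5), Rational(1, 121)), 2) = Pow(Rational(-2, 605), 2) = Rational(4, 366025)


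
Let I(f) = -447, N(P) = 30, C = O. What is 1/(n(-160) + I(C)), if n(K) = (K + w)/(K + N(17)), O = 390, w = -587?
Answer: -130/57363 ≈ -0.0022663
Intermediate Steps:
C = 390
n(K) = (-587 + K)/(30 + K) (n(K) = (K - 587)/(K + 30) = (-587 + K)/(30 + K))
1/(n(-160) + I(C)) = 1/((-587 - 160)/(30 - 160) - 447) = 1/(-747/(-130) - 447) = 1/(-1/130*(-747) - 447) = 1/(747/130 - 447) = 1/(-57363/130) = -130/57363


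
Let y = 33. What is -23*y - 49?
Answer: -808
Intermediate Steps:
-23*y - 49 = -23*33 - 49 = -759 - 49 = -808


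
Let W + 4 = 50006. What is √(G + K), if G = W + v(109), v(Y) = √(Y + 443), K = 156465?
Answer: √(206467 + 2*√138) ≈ 454.41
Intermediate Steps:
v(Y) = √(443 + Y)
W = 50002 (W = -4 + 50006 = 50002)
G = 50002 + 2*√138 (G = 50002 + √(443 + 109) = 50002 + √552 = 50002 + 2*√138 ≈ 50026.)
√(G + K) = √((50002 + 2*√138) + 156465) = √(206467 + 2*√138)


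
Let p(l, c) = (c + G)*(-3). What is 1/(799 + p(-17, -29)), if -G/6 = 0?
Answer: 1/886 ≈ 0.0011287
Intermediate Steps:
G = 0 (G = -6*0 = 0)
p(l, c) = -3*c (p(l, c) = (c + 0)*(-3) = c*(-3) = -3*c)
1/(799 + p(-17, -29)) = 1/(799 - 3*(-29)) = 1/(799 + 87) = 1/886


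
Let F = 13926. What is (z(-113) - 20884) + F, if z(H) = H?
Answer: -7071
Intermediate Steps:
(z(-113) - 20884) + F = (-113 - 20884) + 13926 = -20997 + 13926 = -7071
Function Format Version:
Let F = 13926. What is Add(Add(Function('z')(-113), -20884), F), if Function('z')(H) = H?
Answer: -7071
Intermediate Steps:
Add(Add(Function('z')(-113), -20884), F) = Add(Add(-113, -20884), 13926) = Add(-20997, 13926) = -7071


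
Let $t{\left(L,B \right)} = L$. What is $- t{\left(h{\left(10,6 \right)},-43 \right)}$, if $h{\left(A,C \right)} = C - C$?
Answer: $0$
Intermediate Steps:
$h{\left(A,C \right)} = 0$
$- t{\left(h{\left(10,6 \right)},-43 \right)} = \left(-1\right) 0 = 0$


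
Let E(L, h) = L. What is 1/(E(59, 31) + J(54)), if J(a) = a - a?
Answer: 1/59 ≈ 0.016949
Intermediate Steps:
J(a) = 0
1/(E(59, 31) + J(54)) = 1/(59 + 0) = 1/59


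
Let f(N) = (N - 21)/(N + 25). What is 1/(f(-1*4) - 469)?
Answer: -21/9874 ≈ -0.0021268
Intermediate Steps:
f(N) = (-21 + N)/(25 + N)
1/(f(-1*4) - 469) = 1/((-21 - 1*4)/(25 - 1*4) - 469) = 1/((-21 - 4)/(25 - 4) - 469) = 1/(-25/21 - 469) = 1/(-9874/21) = -21/9874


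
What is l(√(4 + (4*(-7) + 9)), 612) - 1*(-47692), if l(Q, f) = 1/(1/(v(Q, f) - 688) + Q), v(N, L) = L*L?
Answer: 4*(-105387*I + 4457485088*√15)/(-I + 373856*√15) ≈ 47692.0 - 0.2582*I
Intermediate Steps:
v(N, L) = L²
l(Q, f) = 1/(Q + 1/(-688 + f²)) (l(Q, f) = 1/(1/(f² - 688) + Q) = 1/(1/(-688 + f²) + Q) = 1/(Q + 1/(-688 + f²)))
l(√(4 + (4*(-7) + 9)), 612) - 1*(-47692) = (-688 + 612²)/(1 - 688*√(4 + (4*(-7) + 9)) + √(4 + (4*(-7) + 9))*612²) - 1*(-47692) = (-688 + 374544)/(1 - 688*√(4 + (-28 + 9)) + √(4 + (-28 + 9))*374544) + 47692 = 373856/(1 - 688*√(4 - 19) + √(4 - 19)*374544) + 47692 = 373856/(1 - 688*I*√15 + √(-15)*374544) + 47692 = 373856/(1 - 688*I*√15 + (I*√15)*374544) + 47692 = 373856/(1 - 688*I*√15 + 374544*I*√15) + 47692 = 373856/(1 + 373856*I*√15) + 47692 = 47692 + 373856/(1 + 373856*I*√15)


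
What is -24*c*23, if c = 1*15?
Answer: -8280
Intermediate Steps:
c = 15
-24*c*23 = -24*15*23 = -360*23 = -8280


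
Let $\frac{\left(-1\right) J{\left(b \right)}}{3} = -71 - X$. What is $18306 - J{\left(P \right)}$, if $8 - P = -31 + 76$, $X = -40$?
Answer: $18213$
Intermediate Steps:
$P = -37$ ($P = 8 - \left(-31 + 76\right) = 8 - 45 = -37$)
$J{\left(b \right)} = 93$ ($J{\left(b \right)} = - 3 \left(-71 - -40\right) = - 3 \left(-71 + 40\right) = \left(-3\right) \left(-31\right) = 93$)
$18306 - J{\left(P \right)} = 18306 - 93 = 18213$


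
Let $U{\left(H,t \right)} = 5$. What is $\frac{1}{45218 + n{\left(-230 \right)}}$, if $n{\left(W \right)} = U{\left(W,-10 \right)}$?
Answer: $\frac{1}{45223} \approx 2.2113 \cdot 10^{-5}$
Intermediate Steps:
$n{\left(W \right)} = 5$
$\frac{1}{45218 + n{\left(-230 \right)}} = \frac{1}{45218 + 5} = \frac{1}{45223}$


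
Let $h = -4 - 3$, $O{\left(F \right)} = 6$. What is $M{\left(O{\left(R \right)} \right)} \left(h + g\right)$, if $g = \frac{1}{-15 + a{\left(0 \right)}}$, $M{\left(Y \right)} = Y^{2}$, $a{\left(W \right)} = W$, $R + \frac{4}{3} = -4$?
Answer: $- \frac{1272}{5} \approx -254.4$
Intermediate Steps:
$R = - \frac{16}{3}$ ($R = - \frac{4}{3} - 4 = - \frac{16}{3} \approx -5.3333$)
$g = - \frac{1}{15}$ ($g = \frac{1}{-15 + 0} = \frac{1}{-15} = - \frac{1}{15} \approx -0.066667$)
$h = -7$ ($h = -4 - 3 = -7$)
$M{\left(O{\left(R \right)} \right)} \left(h + g\right) = 6^{2} \left(-7 - \frac{1}{15}\right) = 36 \left(- \frac{106}{15}\right) = - \frac{1272}{5}$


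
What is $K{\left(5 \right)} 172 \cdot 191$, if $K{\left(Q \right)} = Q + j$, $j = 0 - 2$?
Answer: $98556$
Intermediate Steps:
$j = -2$
$K{\left(Q \right)} = -2 + Q$ ($K{\left(Q \right)} = Q - 2 = -2 + Q$)
$K{\left(5 \right)} 172 \cdot 191 = \left(-2 + 5\right) 172 \cdot 191 = 3 \cdot 172 \cdot 191 = 516 \cdot 191 = 98556$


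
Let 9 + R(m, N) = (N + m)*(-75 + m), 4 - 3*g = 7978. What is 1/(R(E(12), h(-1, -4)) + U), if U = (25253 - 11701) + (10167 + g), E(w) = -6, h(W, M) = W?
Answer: 1/21619 ≈ 4.6256e-5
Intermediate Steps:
g = -2658 (g = 4/3 - 1/3*7978 = 4/3 - 7978/3 = -2658)
R(m, N) = -9 + (-75 + m)*(N + m) (R(m, N) = -9 + (N + m)*(-75 + m) = -9 + (-75 + m)*(N + m))
U = 21061 (U = (25253 - 11701) + (10167 - 2658) = 13552 + 7509 = 21061)
1/(R(E(12), h(-1, -4)) + U) = 1/((-9 + (-6)**2 - 75*(-1) - 75*(-6) - 1*(-6)) + 21061) = 1/((-9 + 36 + 75 + 450 + 6) + 21061) = 1/(558 + 21061) = 1/21619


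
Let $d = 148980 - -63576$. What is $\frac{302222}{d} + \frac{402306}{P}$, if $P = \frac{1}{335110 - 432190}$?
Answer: $- \frac{4150779377610329}{106278} \approx -3.9056 \cdot 10^{10}$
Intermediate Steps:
$P = - \frac{1}{97080}$ ($P = \frac{1}{-97080} = - \frac{1}{97080} \approx -1.0301 \cdot 10^{-5}$)
$d = 212556$ ($d = 148980 + 63576 = 212556$)
$\frac{302222}{d} + \frac{402306}{P} = \frac{302222}{212556} + \frac{402306}{- \frac{1}{97080}} = 302222 \cdot \frac{1}{212556} + 402306 \left(-97080\right) = \frac{151111}{106278} - 39055866480 = - \frac{4150779377610329}{106278}$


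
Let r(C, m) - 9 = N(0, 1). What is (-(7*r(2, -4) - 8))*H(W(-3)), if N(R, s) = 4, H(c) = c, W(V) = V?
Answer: 249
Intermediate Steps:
r(C, m) = 13 (r(C, m) = 9 + 4 = 13)
(-(7*r(2, -4) - 8))*H(W(-3)) = -(7*13 - 8)*(-3) = -(91 - 8)*(-3) = -1*83*(-3) = -83*(-3) = 249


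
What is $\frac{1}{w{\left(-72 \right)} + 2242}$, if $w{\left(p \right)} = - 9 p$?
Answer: $\frac{1}{2890} \approx 0.00034602$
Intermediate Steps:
$\frac{1}{w{\left(-72 \right)} + 2242} = \frac{1}{\left(-9\right) \left(-72\right) + 2242} = \frac{1}{648 + 2242} = \frac{1}{2890}$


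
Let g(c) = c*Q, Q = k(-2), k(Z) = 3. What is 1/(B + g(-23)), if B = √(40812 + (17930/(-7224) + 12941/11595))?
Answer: 963266220/503266590619 + 2*√1988418664234690905/503266590619 ≈ 0.0075179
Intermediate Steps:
Q = 3
g(c) = 3*c (g(c) = c*3 = 3*c)
B = √1988418664234690905/6980190 (B = √(40812 + (17930*(-1/7224) + 12941*(1/11595))) = √(40812 + (-8965/3612 + 12941/11595)) = √(40812 - 19068761/13960380) = √(569731959799/13960380) = √1988418664234690905/6980190 ≈ 202.02)
1/(B + g(-23)) = 1/(√1988418664234690905/6980190 + 3*(-23)) = 1/(√1988418664234690905/6980190 - 69) = 1/(-69 + √1988418664234690905/6980190)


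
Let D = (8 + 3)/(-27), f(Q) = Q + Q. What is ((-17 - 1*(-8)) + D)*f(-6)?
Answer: 1016/9 ≈ 112.89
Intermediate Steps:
f(Q) = 2*Q
D = -11/27 (D = 11*(-1/27) = -11/27 ≈ -0.40741)
((-17 - 1*(-8)) + D)*f(-6) = ((-17 - 1*(-8)) - 11/27)*(2*(-6)) = ((-17 + 8) - 11/27)*(-12) = (-9 - 11/27)*(-12) = -254/27*(-12) = 1016/9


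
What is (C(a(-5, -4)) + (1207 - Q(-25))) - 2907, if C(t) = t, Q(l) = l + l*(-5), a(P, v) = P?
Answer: -1805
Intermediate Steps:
Q(l) = -4*l (Q(l) = l - 5*l = -4*l)
(C(a(-5, -4)) + (1207 - Q(-25))) - 2907 = (-5 + (1207 - (-4)*(-25))) - 2907 = (-5 + (1207 - 1*100)) - 2907 = (-5 + (1207 - 100)) - 2907 = (-5 + 1107) - 2907 = 1102 - 2907 = -1805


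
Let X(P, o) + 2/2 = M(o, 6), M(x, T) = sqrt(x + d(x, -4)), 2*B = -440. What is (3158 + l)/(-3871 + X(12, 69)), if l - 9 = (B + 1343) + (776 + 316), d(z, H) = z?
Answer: -10419552/7496123 - 2691*sqrt(138)/7496123 ≈ -1.3942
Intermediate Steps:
B = -220 (B = (1/2)*(-440) = -220)
M(x, T) = sqrt(2)*sqrt(x) (M(x, T) = sqrt(x + x) = sqrt(2*x) = sqrt(2)*sqrt(x))
X(P, o) = -1 + sqrt(2)*sqrt(o)
l = 2224 (l = 9 + ((-220 + 1343) + (776 + 316)) = 9 + (1123 + 1092) = 9 + 2215 = 2224)
(3158 + l)/(-3871 + X(12, 69)) = (3158 + 2224)/(-3871 + (-1 + sqrt(2)*sqrt(69))) = 5382/(-3871 + (-1 + sqrt(138))) = 5382/(-3872 + sqrt(138))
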